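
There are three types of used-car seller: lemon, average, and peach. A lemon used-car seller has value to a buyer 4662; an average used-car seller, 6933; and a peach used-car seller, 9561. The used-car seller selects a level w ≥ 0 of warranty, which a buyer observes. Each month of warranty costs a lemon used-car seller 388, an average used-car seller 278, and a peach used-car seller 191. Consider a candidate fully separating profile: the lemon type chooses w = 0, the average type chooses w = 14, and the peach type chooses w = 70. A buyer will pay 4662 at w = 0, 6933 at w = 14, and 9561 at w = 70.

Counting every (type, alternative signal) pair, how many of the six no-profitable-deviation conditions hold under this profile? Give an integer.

Peach (own payoff 9561 − 191×70 = -3809): to w=0 gives 4662 → profitable ✗; to w=14 gives 6933 − 191×14 = 4259 → profitable ✗.
Lemon (own payoff 4662): to w=14 gives 6933 − 388×14 = 1501 → no gain ✓; to w=70 gives 9561 − 388×70 = -17599 → no gain ✓.
Average (own payoff 6933 − 278×14 = 3041): to w=0 gives 4662 → profitable ✗; to w=70 gives 9561 − 278×70 = -9899 → no gain ✓.
3 of the 6 constraints hold; not an equilibrium.

3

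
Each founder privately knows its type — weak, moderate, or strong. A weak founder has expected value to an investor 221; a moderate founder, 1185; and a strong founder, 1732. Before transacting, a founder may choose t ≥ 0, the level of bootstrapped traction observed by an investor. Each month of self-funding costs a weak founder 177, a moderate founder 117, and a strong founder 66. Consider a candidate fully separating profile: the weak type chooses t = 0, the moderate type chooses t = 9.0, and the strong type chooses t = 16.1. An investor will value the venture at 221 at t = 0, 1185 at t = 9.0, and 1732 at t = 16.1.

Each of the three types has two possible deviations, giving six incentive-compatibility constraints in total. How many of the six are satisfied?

5

Weak (own payoff 221): to t=9.0 gives 1185 − 177×9.0 = -408 → no gain ✓; to t=16.1 gives 1732 − 177×16.1 = -1117.7 → no gain ✓.
Moderate (own payoff 1185 − 117×9.0 = 132): to t=0 gives 221 → profitable ✗; to t=16.1 gives 1732 − 117×16.1 = -151.7 → no gain ✓.
Strong (own payoff 1732 − 66×16.1 = 669.4): to t=0 gives 221 → no gain ✓; to t=9.0 gives 1185 − 66×9.0 = 591 → no gain ✓.
5 of the 6 constraints hold; not an equilibrium.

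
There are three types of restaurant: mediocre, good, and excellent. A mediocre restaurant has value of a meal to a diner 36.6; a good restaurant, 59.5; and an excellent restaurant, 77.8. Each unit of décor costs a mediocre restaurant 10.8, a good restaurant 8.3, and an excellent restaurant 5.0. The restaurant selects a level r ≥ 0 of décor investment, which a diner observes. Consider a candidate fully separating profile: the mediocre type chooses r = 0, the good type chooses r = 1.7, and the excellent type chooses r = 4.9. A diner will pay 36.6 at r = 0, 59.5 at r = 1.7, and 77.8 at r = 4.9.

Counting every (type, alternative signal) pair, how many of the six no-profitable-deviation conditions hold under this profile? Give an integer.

5

Good (own payoff 59.5 − 8.3×1.7 = 45.39): to r=0 gives 36.6 → no gain ✓; to r=4.9 gives 77.8 − 8.3×4.9 = 37.13 → no gain ✓.
Excellent (own payoff 77.8 − 5.0×4.9 = 53.3): to r=0 gives 36.6 → no gain ✓; to r=1.7 gives 59.5 − 5.0×1.7 = 51 → no gain ✓.
Mediocre (own payoff 36.6): to r=1.7 gives 59.5 − 10.8×1.7 = 41.14 → profitable ✗; to r=4.9 gives 77.8 − 10.8×4.9 = 24.88 → no gain ✓.
5 of the 6 constraints hold; not an equilibrium.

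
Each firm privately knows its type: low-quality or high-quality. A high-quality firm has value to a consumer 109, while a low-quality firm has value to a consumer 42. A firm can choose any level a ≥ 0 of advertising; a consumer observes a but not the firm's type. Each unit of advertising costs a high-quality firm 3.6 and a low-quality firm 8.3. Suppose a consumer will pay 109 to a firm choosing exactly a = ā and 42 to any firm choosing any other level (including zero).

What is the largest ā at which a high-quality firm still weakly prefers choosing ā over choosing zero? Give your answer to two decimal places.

Choosing ā yields the high-quality type 109 − 3.6·ā; choosing zero yields 42.
The high-quality type is indifferent at 109 − 3.6·ā = 42, i.e. ā = (109 − 42) / 3.6 ≈ 18.61.
For any ā above 18.61 the high-quality type would rather pool at zero, so separation collapses.

18.61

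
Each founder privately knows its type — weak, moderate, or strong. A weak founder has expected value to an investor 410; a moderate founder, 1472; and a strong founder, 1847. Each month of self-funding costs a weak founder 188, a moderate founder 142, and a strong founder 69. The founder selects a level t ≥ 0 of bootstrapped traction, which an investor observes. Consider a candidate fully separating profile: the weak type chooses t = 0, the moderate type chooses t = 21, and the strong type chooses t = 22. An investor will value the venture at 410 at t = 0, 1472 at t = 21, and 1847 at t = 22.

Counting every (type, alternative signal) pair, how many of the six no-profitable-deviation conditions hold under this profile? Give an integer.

Weak (own payoff 410): to t=21 gives 1472 − 188×21 = -2476 → no gain ✓; to t=22 gives 1847 − 188×22 = -2289 → no gain ✓.
Moderate (own payoff 1472 − 142×21 = -1510): to t=0 gives 410 → profitable ✗; to t=22 gives 1847 − 142×22 = -1277 → profitable ✗.
Strong (own payoff 1847 − 69×22 = 329): to t=0 gives 410 → profitable ✗; to t=21 gives 1472 − 69×21 = 23 → no gain ✓.
3 of the 6 constraints hold; not an equilibrium.

3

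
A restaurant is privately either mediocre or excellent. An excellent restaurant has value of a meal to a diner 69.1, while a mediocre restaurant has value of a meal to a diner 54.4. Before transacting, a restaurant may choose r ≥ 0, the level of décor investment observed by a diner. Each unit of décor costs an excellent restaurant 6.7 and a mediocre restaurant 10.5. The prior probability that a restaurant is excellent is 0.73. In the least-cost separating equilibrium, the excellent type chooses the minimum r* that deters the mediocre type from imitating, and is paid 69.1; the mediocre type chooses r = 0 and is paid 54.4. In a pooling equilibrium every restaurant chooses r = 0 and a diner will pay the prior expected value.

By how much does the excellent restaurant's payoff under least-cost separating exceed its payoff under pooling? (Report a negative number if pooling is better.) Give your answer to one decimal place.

Least-cost separating signal: r* solves 54.4 = 69.1 − 10.5·r*, so r* = (69.1 − 54.4)/10.5 = 1.4.
Excellent type's separating payoff: 69.1 − 6.7 × r* = 69.1 − 6.7 × (69.1 − 54.4)/10.5 = 69.1 − 98.49/10.5 = 59.72.
Pooling payoff: 0.73 × 69.1 + 0.27 × 54.4 = 65.131.
Difference: 59.72 − 65.131 = -5.411, i.e. -5.4 to one decimal place.
The excellent type would prefer the pooling outcome.

-5.4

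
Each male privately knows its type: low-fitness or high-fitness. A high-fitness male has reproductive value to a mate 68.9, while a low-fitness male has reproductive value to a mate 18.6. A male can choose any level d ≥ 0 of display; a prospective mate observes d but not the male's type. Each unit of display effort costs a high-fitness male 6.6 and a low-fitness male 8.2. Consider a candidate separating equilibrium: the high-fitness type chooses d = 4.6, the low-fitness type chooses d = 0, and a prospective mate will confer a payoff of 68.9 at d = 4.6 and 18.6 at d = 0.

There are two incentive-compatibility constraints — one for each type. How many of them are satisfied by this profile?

1

Low-fitness type: stay at 0 → 18.6; mimic → 68.9 − 8.2 × 4.6 = 31.18. IC fails (18.6 < 31.18).
High-fitness type: signal → 68.9 − 6.6 × 4.6 = 38.54; deviate to 0 → 18.6. IC holds (38.54 ≥ 18.6).
1 of 2 constraints hold, so this profile is not an equilibrium.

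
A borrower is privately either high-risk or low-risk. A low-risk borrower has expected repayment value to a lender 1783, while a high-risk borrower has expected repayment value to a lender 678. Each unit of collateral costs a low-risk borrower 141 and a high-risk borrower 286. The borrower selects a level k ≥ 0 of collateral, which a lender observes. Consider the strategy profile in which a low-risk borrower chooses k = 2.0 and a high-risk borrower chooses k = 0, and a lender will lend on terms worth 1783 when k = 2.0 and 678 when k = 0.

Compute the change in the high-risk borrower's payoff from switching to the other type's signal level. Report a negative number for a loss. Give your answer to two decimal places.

533.00

Playing k = 0 the high-risk borrower receives 678.
Deviating to k = 2.0 brings payment 1783 at cost 286 × 2.0 = 572, netting 1211.
Gain from deviating: 1211 − 678 = 533.00.
The gain is positive, so the high-risk type's incentive-compatibility constraint is violated — this profile is not a separating equilibrium.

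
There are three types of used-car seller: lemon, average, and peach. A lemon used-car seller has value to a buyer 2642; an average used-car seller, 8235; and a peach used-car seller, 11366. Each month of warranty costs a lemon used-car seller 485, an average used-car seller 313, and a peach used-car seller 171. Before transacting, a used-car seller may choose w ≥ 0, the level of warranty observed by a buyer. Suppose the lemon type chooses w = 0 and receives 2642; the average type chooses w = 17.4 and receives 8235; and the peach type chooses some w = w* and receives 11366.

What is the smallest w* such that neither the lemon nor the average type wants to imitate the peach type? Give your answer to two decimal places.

Average type (on-path payoff 8235 − 313×17.4 = 2788.8) won't mimic when 2788.8 ≥ 11366 − 313·w*, i.e. w* ≥ 27.40.
Lemon type (on-path payoff 2642) won't mimic when 2642 ≥ 11366 − 485·w*, i.e. w* ≥ 17.99.
Both must hold, so w* = max(17.99, 27.40) = 27.40. The average type's constraint binds.

27.40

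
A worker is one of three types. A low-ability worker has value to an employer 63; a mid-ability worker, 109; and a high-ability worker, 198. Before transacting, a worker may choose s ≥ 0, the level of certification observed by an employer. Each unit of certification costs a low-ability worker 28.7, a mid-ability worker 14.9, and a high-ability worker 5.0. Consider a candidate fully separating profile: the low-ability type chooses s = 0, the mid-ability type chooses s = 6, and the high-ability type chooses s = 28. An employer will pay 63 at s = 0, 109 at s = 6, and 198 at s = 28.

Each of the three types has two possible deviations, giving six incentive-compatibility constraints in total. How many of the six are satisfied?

3

Mid-ability (own payoff 109 − 14.9×6 = 19.6): to s=0 gives 63 → profitable ✗; to s=28 gives 198 − 14.9×28 = -219.2 → no gain ✓.
Low-ability (own payoff 63): to s=6 gives 109 − 28.7×6 = -63.2 → no gain ✓; to s=28 gives 198 − 28.7×28 = -605.6 → no gain ✓.
High-ability (own payoff 198 − 5.0×28 = 58): to s=0 gives 63 → profitable ✗; to s=6 gives 109 − 5.0×6 = 79 → profitable ✗.
3 of the 6 constraints hold; not an equilibrium.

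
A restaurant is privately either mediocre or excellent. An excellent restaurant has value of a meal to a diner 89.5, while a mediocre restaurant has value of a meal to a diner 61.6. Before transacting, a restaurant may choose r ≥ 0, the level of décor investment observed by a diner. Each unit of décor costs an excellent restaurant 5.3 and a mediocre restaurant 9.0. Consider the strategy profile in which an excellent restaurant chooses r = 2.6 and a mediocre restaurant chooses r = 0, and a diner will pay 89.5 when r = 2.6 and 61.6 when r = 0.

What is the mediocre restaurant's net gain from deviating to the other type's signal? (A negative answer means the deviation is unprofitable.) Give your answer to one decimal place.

4.5

Playing r = 0 the mediocre restaurant receives 61.6.
Deviating to r = 2.6 brings payment 89.5 at cost 9.0 × 2.6 = 23.4, netting 66.1.
Gain from deviating: 66.1 − 61.6 = 4.5.
The gain is positive, so the mediocre type's incentive-compatibility constraint is violated — this profile is not a separating equilibrium.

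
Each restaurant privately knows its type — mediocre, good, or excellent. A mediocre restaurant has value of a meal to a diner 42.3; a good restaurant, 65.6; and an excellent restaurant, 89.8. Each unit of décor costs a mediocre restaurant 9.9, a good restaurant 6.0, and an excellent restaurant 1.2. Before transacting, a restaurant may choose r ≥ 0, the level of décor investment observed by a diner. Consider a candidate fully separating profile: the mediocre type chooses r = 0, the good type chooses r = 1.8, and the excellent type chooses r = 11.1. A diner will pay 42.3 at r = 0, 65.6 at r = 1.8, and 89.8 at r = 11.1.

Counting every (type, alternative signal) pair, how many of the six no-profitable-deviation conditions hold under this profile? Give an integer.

Excellent (own payoff 89.8 − 1.2×11.1 = 76.48): to r=0 gives 42.3 → no gain ✓; to r=1.8 gives 65.6 − 1.2×1.8 = 63.44 → no gain ✓.
Good (own payoff 65.6 − 6.0×1.8 = 54.8): to r=0 gives 42.3 → no gain ✓; to r=11.1 gives 89.8 − 6.0×11.1 = 23.2 → no gain ✓.
Mediocre (own payoff 42.3): to r=1.8 gives 65.6 − 9.9×1.8 = 47.78 → profitable ✗; to r=11.1 gives 89.8 − 9.9×11.1 = -20.09 → no gain ✓.
5 of the 6 constraints hold; not an equilibrium.

5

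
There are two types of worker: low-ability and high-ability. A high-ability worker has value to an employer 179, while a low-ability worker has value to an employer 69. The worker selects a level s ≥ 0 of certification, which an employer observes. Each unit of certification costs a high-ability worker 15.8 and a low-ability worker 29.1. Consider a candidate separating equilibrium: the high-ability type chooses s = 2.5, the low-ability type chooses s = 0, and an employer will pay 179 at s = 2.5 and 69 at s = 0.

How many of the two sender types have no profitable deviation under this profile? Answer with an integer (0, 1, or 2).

Low-ability type: stay at 0 → 69; mimic → 179 − 29.1 × 2.5 = 106.25. IC fails (69 < 106.25).
High-ability type: signal → 179 − 15.8 × 2.5 = 139.5; deviate to 0 → 69. IC holds (139.5 ≥ 69).
1 of 2 constraints hold, so this profile is not an equilibrium.

1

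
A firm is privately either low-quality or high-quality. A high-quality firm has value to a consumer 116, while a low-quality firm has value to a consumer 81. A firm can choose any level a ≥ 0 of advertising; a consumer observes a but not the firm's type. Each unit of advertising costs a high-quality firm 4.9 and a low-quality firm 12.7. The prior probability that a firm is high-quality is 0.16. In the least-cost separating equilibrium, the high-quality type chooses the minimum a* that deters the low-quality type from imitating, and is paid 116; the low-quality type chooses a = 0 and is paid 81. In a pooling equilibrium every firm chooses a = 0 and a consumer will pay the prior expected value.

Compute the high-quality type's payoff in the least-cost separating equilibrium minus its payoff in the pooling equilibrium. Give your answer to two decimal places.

15.90

Least-cost separating signal: a* solves 81 = 116 − 12.7·a*, so a* = (116 − 81)/12.7 ≈ 2.7559.
High-quality type's separating payoff: 116 − 4.9 × a* = 116 − 4.9 × (116 − 81)/12.7 = 116 − 171.5/12.7 ≈ 102.4961.
Pooling payoff: 0.16 × 116 + 0.84 × 81 = 86.6.
Difference: 102.4961 − 86.6 = 15.8961, i.e. 15.90 to two decimal places.
The high-quality type prefers to separate.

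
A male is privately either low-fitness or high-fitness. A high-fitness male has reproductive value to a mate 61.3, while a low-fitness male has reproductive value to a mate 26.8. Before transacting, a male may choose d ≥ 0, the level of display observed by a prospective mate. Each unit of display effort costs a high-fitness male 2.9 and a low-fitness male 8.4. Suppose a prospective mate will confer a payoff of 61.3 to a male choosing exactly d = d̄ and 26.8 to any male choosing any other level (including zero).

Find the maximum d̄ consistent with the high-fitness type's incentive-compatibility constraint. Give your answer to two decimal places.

Choosing d̄ yields the high-fitness type 61.3 − 2.9·d̄; choosing zero yields 26.8.
The high-fitness type is indifferent at 61.3 − 2.9·d̄ = 26.8, i.e. d̄ = (61.3 − 26.8) / 2.9 ≈ 11.90.
For any d̄ above 11.90 the high-fitness type would rather pool at zero, so separation collapses.

11.90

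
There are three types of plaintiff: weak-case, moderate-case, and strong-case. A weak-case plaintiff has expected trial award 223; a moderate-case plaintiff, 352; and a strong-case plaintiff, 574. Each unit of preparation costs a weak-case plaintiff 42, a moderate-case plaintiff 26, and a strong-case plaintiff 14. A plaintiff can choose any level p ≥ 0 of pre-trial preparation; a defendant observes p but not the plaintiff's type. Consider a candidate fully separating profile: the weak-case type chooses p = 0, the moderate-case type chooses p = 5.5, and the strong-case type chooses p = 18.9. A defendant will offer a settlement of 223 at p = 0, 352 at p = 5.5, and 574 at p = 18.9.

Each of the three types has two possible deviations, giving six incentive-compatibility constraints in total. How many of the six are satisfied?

Moderate-case (own payoff 352 − 26×5.5 = 209): to p=0 gives 223 → profitable ✗; to p=18.9 gives 574 − 26×18.9 = 82.6 → no gain ✓.
Strong-case (own payoff 574 − 14×18.9 = 309.4): to p=0 gives 223 → no gain ✓; to p=5.5 gives 352 − 14×5.5 = 275 → no gain ✓.
Weak-case (own payoff 223): to p=5.5 gives 352 − 42×5.5 = 121 → no gain ✓; to p=18.9 gives 574 − 42×18.9 = -219.8 → no gain ✓.
5 of the 6 constraints hold; not an equilibrium.

5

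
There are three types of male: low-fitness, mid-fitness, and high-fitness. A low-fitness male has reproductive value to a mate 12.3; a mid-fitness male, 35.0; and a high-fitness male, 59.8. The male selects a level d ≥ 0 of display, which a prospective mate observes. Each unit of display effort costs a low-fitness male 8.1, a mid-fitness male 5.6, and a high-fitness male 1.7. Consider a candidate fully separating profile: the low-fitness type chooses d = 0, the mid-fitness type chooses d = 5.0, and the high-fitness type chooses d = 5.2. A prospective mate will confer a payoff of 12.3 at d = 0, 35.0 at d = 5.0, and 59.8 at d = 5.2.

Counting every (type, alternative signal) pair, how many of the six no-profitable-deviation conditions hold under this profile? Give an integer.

Mid-fitness (own payoff 35.0 − 5.6×5.0 = 7): to d=0 gives 12.3 → profitable ✗; to d=5.2 gives 59.8 − 5.6×5.2 = 30.68 → profitable ✗.
Low-fitness (own payoff 12.3): to d=5.0 gives 35.0 − 8.1×5.0 = -5.5 → no gain ✓; to d=5.2 gives 59.8 − 8.1×5.2 = 17.68 → profitable ✗.
High-fitness (own payoff 59.8 − 1.7×5.2 = 50.96): to d=0 gives 12.3 → no gain ✓; to d=5.0 gives 35.0 − 1.7×5.0 = 26.5 → no gain ✓.
3 of the 6 constraints hold; not an equilibrium.

3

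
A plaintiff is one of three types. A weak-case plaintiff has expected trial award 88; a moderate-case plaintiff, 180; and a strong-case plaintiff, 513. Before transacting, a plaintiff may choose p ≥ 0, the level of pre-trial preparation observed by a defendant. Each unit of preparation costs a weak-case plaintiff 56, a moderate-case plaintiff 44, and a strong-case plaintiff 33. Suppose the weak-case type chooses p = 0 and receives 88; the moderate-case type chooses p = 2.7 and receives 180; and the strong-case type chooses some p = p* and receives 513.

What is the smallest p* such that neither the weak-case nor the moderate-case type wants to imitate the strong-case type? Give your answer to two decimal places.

Moderate-case type (on-path payoff 180 − 44×2.7 = 61.2) won't mimic when 61.2 ≥ 513 − 44·p*, i.e. p* ≥ 10.27.
Weak-case type (on-path payoff 88) won't mimic when 88 ≥ 513 − 56·p*, i.e. p* ≥ 7.59.
Both must hold, so p* = max(7.59, 10.27) = 10.27. The moderate-case type's constraint binds.

10.27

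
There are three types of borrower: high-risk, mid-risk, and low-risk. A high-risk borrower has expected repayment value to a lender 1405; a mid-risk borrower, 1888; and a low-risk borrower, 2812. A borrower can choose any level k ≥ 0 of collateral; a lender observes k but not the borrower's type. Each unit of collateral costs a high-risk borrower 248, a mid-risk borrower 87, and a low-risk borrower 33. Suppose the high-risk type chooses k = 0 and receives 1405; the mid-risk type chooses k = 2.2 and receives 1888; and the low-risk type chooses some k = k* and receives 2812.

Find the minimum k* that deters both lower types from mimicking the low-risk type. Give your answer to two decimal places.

12.82

Mid-risk type (on-path payoff 1888 − 87×2.2 = 1696.6) won't mimic when 1696.6 ≥ 2812 − 87·k*, i.e. k* ≥ 12.82.
High-risk type (on-path payoff 1405) won't mimic when 1405 ≥ 2812 − 248·k*, i.e. k* ≥ 5.67.
Both must hold, so k* = max(5.67, 12.82) = 12.82. The mid-risk type's constraint binds.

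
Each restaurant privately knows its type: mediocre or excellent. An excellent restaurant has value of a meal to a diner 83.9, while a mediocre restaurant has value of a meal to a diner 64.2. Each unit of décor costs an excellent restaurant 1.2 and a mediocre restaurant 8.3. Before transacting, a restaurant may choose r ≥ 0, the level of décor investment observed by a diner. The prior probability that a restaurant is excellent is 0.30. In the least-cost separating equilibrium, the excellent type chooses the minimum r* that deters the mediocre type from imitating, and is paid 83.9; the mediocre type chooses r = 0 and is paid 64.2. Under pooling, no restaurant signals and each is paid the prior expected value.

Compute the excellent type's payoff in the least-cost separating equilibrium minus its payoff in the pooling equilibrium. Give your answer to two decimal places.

10.94

Least-cost separating signal: r* solves 64.2 = 83.9 − 8.3·r*, so r* = (83.9 − 64.2)/8.3 ≈ 2.3735.
Excellent type's separating payoff: 83.9 − 1.2 × r* = 83.9 − 1.2 × (83.9 − 64.2)/8.3 = 83.9 − 23.64/8.3 ≈ 81.0518.
Pooling payoff: 0.30 × 83.9 + 0.70 × 64.2 = 70.11.
Difference: 81.0518 − 70.11 = 10.9418, i.e. 10.94 to two decimal places.
The excellent type prefers to separate.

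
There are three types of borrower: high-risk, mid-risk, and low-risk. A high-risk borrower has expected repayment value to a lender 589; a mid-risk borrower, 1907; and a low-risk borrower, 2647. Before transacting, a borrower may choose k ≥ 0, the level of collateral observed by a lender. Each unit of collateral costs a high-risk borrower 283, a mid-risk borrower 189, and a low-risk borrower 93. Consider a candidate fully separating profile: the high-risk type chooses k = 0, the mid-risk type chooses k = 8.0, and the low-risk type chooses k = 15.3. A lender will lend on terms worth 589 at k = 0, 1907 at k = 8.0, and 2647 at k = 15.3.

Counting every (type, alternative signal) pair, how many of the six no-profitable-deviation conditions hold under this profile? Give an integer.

5

Low-risk (own payoff 2647 − 93×15.3 = 1224.1): to k=0 gives 589 → no gain ✓; to k=8.0 gives 1907 − 93×8.0 = 1163 → no gain ✓.
High-risk (own payoff 589): to k=8.0 gives 1907 − 283×8.0 = -357 → no gain ✓; to k=15.3 gives 2647 − 283×15.3 = -1682.9 → no gain ✓.
Mid-risk (own payoff 1907 − 189×8.0 = 395): to k=0 gives 589 → profitable ✗; to k=15.3 gives 2647 − 189×15.3 = -244.7 → no gain ✓.
5 of the 6 constraints hold; not an equilibrium.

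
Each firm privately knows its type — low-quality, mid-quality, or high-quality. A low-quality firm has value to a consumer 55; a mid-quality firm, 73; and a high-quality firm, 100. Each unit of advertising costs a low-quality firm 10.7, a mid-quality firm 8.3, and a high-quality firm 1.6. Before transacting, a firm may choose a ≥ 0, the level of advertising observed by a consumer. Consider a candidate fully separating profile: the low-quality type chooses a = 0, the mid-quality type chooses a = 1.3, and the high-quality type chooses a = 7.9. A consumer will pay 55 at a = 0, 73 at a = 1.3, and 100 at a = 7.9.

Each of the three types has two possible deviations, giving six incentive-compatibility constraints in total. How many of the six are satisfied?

Low-quality (own payoff 55): to a=1.3 gives 73 − 10.7×1.3 = 59.09 → profitable ✗; to a=7.9 gives 100 − 10.7×7.9 = 15.47 → no gain ✓.
Mid-quality (own payoff 73 − 8.3×1.3 = 62.21): to a=0 gives 55 → no gain ✓; to a=7.9 gives 100 − 8.3×7.9 = 34.43 → no gain ✓.
High-quality (own payoff 100 − 1.6×7.9 = 87.36): to a=0 gives 55 → no gain ✓; to a=1.3 gives 73 − 1.6×1.3 = 70.92 → no gain ✓.
5 of the 6 constraints hold; not an equilibrium.

5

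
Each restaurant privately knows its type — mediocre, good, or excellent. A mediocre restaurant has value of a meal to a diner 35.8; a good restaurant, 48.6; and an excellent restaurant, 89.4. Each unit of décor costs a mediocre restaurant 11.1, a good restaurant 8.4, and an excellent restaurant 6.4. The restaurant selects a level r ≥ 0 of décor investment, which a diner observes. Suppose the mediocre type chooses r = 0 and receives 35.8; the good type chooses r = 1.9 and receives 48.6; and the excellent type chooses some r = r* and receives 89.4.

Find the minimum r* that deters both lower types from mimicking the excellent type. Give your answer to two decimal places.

Mediocre type (on-path payoff 35.8) won't mimic when 35.8 ≥ 89.4 − 11.1·r*, i.e. r* ≥ 4.83.
Good type (on-path payoff 48.6 − 8.4×1.9 = 32.64) won't mimic when 32.64 ≥ 89.4 − 8.4·r*, i.e. r* ≥ 6.76.
Both must hold, so r* = max(4.83, 6.76) = 6.76. The good type's constraint binds.

6.76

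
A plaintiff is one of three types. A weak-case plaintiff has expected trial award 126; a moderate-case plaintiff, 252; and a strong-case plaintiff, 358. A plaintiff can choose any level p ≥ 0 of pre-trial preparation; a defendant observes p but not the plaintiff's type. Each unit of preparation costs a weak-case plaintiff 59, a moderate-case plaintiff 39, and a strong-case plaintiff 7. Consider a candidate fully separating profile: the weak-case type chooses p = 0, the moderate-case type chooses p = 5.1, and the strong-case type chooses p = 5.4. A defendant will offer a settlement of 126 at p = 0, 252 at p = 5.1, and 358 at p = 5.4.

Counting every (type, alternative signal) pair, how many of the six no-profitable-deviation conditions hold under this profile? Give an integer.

Weak-case (own payoff 126): to p=5.1 gives 252 − 59×5.1 = -48.9 → no gain ✓; to p=5.4 gives 358 − 59×5.4 = 39.4 → no gain ✓.
Strong-case (own payoff 358 − 7×5.4 = 320.2): to p=0 gives 126 → no gain ✓; to p=5.1 gives 252 − 7×5.1 = 216.3 → no gain ✓.
Moderate-case (own payoff 252 − 39×5.1 = 53.1): to p=0 gives 126 → profitable ✗; to p=5.4 gives 358 − 39×5.4 = 147.4 → profitable ✗.
4 of the 6 constraints hold; not an equilibrium.

4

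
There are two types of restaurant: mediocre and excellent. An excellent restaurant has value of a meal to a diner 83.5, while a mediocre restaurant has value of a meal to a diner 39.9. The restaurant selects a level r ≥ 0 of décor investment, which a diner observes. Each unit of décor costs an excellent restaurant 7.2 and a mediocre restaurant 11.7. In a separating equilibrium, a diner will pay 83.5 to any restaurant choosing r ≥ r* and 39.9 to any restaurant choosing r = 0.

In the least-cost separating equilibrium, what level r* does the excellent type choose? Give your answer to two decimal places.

A mediocre restaurant choosing r = 0 receives 39.9.
Imitating at r* instead would pay 83.5 at cost 11.7·r*, netting 83.5 − 11.7·r*.
Indifference: 39.9 = 83.5 − 11.7·r*, so r* = (83.5 − 39.9) / 11.7 ≈ 3.73.
This is the mediocre type's binding incentive-compatibility constraint; any r ≥ 3.73 sustains separation on that side.

3.73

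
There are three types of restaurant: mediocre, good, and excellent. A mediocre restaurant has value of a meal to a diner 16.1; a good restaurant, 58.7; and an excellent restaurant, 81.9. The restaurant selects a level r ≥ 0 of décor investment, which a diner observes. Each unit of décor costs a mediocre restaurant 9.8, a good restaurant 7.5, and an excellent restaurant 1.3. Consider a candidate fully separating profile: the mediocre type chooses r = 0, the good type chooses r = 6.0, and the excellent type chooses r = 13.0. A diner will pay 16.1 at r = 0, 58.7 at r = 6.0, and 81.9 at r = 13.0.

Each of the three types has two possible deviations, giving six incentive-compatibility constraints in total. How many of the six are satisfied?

5

Good (own payoff 58.7 − 7.5×6.0 = 13.7): to r=0 gives 16.1 → profitable ✗; to r=13.0 gives 81.9 − 7.5×13.0 = -15.6 → no gain ✓.
Mediocre (own payoff 16.1): to r=6.0 gives 58.7 − 9.8×6.0 = -0.1 → no gain ✓; to r=13.0 gives 81.9 − 9.8×13.0 = -45.5 → no gain ✓.
Excellent (own payoff 81.9 − 1.3×13.0 = 65): to r=0 gives 16.1 → no gain ✓; to r=6.0 gives 58.7 − 1.3×6.0 = 50.9 → no gain ✓.
5 of the 6 constraints hold; not an equilibrium.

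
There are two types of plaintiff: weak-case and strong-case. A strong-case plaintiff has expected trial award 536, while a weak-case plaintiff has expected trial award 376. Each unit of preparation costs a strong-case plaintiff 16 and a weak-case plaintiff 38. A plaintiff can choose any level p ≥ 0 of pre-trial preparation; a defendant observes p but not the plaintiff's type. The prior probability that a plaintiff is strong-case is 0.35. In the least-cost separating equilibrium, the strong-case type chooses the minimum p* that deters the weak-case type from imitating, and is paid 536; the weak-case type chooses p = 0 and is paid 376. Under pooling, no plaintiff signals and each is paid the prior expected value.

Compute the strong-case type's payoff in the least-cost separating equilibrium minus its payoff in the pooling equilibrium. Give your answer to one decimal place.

Least-cost separating signal: p* solves 376 = 536 − 38·p*, so p* = (536 − 376)/38 ≈ 4.2105.
Strong-case type's separating payoff: 536 − 16 × p* = 536 − 16 × (536 − 376)/38 = 536 − 2560/38 ≈ 468.632.
Pooling payoff: 0.35 × 536 + 0.65 × 376 = 432.
Difference: 468.632 − 432 = 36.632, i.e. 36.6 to one decimal place.
The strong-case type prefers to separate.

36.6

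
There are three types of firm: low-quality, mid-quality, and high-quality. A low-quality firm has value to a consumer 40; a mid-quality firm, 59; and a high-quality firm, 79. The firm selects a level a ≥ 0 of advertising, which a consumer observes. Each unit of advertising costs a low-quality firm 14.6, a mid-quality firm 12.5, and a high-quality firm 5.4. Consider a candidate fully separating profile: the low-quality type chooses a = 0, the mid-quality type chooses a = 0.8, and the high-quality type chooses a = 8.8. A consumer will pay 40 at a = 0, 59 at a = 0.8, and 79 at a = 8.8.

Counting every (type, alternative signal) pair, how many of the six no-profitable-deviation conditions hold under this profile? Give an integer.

High-quality (own payoff 79 − 5.4×8.8 = 31.48): to a=0 gives 40 → profitable ✗; to a=0.8 gives 59 − 5.4×0.8 = 54.68 → profitable ✗.
Mid-quality (own payoff 59 − 12.5×0.8 = 49): to a=0 gives 40 → no gain ✓; to a=8.8 gives 79 − 12.5×8.8 = -31 → no gain ✓.
Low-quality (own payoff 40): to a=0.8 gives 59 − 14.6×0.8 = 47.32 → profitable ✗; to a=8.8 gives 79 − 14.6×8.8 = -49.48 → no gain ✓.
3 of the 6 constraints hold; not an equilibrium.

3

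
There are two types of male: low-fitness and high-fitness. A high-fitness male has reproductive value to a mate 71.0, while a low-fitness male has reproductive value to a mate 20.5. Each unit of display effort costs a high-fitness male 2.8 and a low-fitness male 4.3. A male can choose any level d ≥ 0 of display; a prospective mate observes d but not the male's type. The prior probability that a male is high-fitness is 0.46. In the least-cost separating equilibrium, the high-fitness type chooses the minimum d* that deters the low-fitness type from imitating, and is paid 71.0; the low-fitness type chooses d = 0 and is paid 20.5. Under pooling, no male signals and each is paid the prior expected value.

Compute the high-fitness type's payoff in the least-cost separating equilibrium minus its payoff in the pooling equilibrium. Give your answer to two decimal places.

-5.61

Least-cost separating signal: d* solves 20.5 = 71.0 − 4.3·d*, so d* = (71.0 − 20.5)/4.3 ≈ 11.7442.
High-fitness type's separating payoff: 71.0 − 2.8 × d* = 71.0 − 2.8 × (71.0 − 20.5)/4.3 = 71.0 − 141.4/4.3 ≈ 38.1163.
Pooling payoff: 0.46 × 71.0 + 0.54 × 20.5 = 43.73.
Difference: 38.1163 − 43.73 = -5.6137, i.e. -5.61 to two decimal places.
The high-fitness type would prefer the pooling outcome.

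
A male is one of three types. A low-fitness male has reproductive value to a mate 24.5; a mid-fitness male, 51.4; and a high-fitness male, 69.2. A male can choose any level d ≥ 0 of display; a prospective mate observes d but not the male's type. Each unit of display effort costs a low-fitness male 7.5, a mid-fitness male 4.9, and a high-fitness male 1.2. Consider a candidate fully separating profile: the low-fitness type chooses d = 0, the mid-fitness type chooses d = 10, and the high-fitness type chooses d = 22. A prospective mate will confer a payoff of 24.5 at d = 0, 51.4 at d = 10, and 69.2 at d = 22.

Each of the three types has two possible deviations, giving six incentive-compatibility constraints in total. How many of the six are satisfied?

Mid-fitness (own payoff 51.4 − 4.9×10 = 2.4): to d=0 gives 24.5 → profitable ✗; to d=22 gives 69.2 − 4.9×22 = -38.6 → no gain ✓.
Low-fitness (own payoff 24.5): to d=10 gives 51.4 − 7.5×10 = -23.6 → no gain ✓; to d=22 gives 69.2 − 7.5×22 = -95.8 → no gain ✓.
High-fitness (own payoff 69.2 − 1.2×22 = 42.8): to d=0 gives 24.5 → no gain ✓; to d=10 gives 51.4 − 1.2×10 = 39.4 → no gain ✓.
5 of the 6 constraints hold; not an equilibrium.

5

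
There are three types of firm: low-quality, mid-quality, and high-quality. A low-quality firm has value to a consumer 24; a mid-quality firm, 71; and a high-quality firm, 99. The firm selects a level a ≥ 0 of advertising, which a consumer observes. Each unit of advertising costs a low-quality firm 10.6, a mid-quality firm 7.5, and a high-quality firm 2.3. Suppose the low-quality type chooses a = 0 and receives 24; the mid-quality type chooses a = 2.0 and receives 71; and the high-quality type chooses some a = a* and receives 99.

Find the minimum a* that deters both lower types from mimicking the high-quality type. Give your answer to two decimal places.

7.08

Low-quality type (on-path payoff 24) won't mimic when 24 ≥ 99 − 10.6·a*, i.e. a* ≥ 7.08.
Mid-quality type (on-path payoff 71 − 7.5×2.0 = 56) won't mimic when 56 ≥ 99 − 7.5·a*, i.e. a* ≥ 5.73.
Both must hold, so a* = max(7.08, 5.73) = 7.08. The low-quality type's constraint binds.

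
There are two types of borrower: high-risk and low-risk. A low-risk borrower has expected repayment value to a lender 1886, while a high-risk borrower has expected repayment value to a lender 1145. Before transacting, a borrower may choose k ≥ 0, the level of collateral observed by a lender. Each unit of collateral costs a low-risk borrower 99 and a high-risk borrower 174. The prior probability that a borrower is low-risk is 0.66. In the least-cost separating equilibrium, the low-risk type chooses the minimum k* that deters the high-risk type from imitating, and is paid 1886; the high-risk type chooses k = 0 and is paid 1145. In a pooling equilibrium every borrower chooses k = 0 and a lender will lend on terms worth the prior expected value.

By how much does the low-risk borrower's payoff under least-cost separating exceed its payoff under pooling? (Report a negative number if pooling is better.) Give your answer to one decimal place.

Least-cost separating signal: k* solves 1145 = 1886 − 174·k*, so k* = (1886 − 1145)/174 ≈ 4.2586.
Low-risk type's separating payoff: 1886 − 99 × k* = 1886 − 99 × (1886 − 1145)/174 = 1886 − 73359/174 ≈ 1464.397.
Pooling payoff: 0.66 × 1886 + 0.34 × 1145 = 1634.06.
Difference: 1464.397 − 1634.06 = -169.663, i.e. -169.7 to one decimal place.
The low-risk type would prefer the pooling outcome.

-169.7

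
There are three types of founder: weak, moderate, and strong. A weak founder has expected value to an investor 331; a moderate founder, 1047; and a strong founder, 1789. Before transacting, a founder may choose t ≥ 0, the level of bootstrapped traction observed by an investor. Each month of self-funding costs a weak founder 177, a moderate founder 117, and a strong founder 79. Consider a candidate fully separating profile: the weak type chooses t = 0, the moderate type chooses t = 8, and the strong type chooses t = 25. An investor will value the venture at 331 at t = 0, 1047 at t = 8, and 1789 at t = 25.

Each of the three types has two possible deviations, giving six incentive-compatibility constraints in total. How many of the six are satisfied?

Weak (own payoff 331): to t=8 gives 1047 − 177×8 = -369 → no gain ✓; to t=25 gives 1789 − 177×25 = -2636 → no gain ✓.
Strong (own payoff 1789 − 79×25 = -186): to t=0 gives 331 → profitable ✗; to t=8 gives 1047 − 79×8 = 415 → profitable ✗.
Moderate (own payoff 1047 − 117×8 = 111): to t=0 gives 331 → profitable ✗; to t=25 gives 1789 − 117×25 = -1136 → no gain ✓.
3 of the 6 constraints hold; not an equilibrium.

3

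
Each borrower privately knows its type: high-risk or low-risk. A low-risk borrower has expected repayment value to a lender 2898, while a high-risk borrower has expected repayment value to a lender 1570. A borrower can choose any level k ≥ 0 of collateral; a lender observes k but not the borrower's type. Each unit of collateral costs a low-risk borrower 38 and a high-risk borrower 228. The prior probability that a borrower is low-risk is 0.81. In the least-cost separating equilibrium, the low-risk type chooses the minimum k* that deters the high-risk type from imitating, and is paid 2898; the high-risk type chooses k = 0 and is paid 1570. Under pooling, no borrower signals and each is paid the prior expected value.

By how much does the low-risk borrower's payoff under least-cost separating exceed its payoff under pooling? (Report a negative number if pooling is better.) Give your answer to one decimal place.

Least-cost separating signal: k* solves 1570 = 2898 − 228·k*, so k* = (2898 − 1570)/228 ≈ 5.8246.
Low-risk type's separating payoff: 2898 − 38 × k* = 2898 − 38 × (2898 − 1570)/228 = 2898 − 50464/228 ≈ 2676.667.
Pooling payoff: 0.81 × 2898 + 0.19 × 1570 = 2645.68.
Difference: 2676.667 − 2645.68 = 30.987, i.e. 31.0 to one decimal place.
The low-risk type prefers to separate.

31.0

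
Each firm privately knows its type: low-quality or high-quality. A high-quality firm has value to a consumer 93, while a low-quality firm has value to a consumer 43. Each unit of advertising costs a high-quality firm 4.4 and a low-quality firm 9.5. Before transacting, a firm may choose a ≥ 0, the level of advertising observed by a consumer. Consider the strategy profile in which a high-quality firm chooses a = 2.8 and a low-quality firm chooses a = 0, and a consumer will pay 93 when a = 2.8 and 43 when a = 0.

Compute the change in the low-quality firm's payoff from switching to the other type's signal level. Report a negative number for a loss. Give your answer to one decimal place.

Playing a = 0 the low-quality firm receives 43.
Deviating to a = 2.8 brings payment 93 at cost 9.5 × 2.8 = 26.6, netting 66.4.
Gain from deviating: 66.4 − 43 = 23.4.
The gain is positive, so the low-quality type's incentive-compatibility constraint is violated — this profile is not a separating equilibrium.

23.4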